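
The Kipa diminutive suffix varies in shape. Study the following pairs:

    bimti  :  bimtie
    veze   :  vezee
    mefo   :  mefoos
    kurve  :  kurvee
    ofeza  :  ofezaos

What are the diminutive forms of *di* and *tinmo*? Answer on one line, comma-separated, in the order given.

The pattern is front/back vowel harmony: -e when the last vowel of the stem is a front vowel (*bimti*, *veze*, *kurve*); -os when the last vowel of the stem is a back vowel (*mefo*, *ofeza*).
Since the last vowel of *di* is /i/ (a front vowel), it takes -e, giving *die*.
*tinmo*: last vowel = /o/, a back vowel → -os → *tinmoos*.

die, tinmoos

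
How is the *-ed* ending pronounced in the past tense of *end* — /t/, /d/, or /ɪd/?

The stem *end* ends in /t/ or /d/.
The -ed suffix is realized as /ɪd/ after /t, d/; as /t/ after other voiceless consonants; and as /d/ after other voiced sounds.
So -ed on *end* is pronounced /ɪd/.

/ɪd/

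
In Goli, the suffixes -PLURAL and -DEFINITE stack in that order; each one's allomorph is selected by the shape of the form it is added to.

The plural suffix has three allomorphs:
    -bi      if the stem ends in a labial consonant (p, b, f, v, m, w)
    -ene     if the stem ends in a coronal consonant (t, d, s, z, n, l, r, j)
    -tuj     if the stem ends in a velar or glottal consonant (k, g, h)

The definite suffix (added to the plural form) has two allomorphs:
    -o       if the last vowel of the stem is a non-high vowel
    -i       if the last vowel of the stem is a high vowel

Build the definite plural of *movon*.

Since the final consonant of *movon* is /n/ (coronal), it takes -ene, giving *movonene*.
Since the last vowel of the plural form *movonene* is /e/ (a non-high vowel), it takes -o, giving *movoneneo*.

movoneneo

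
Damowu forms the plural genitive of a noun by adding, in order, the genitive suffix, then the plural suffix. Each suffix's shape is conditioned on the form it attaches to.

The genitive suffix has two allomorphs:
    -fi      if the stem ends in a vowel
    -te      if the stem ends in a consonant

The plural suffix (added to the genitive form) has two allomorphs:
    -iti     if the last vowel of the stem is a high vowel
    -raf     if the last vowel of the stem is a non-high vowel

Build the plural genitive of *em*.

Since the final sound of *em* is /m/ (a consonant), it takes -te, giving *emte*.
The last vowel of the genitive form *emte* is /e/, which is a non-high vowel, so the plural suffix is -raf, giving *emteraf*.

emteraf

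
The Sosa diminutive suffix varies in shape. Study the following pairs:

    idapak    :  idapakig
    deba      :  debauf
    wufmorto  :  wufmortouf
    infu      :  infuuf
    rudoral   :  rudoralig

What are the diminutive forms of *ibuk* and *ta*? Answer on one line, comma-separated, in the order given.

The suffix is conditioned by the final sound: -ig when the stem ends in a consonant (*idapak*, *rudoral*); -uf when the stem ends in a vowel (*deba*, *wufmorto*, *infu*).
Since the final sound of *ibuk* is /k/ (a consonant), it takes -ig, giving *ibukig*.
*ta* — final sound /a/ (a vowel) → -uf → *tauf*.

ibukig, tauf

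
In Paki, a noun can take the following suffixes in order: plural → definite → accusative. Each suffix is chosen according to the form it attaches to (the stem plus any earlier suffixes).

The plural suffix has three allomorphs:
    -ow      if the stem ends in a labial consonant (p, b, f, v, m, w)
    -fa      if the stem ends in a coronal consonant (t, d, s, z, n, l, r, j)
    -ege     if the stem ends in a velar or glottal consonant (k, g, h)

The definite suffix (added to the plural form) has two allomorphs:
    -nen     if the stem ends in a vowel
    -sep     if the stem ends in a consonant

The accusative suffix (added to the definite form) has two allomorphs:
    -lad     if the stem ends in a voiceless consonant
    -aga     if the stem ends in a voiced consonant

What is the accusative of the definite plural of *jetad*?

jetadfanenaga

Since the final consonant of *jetad* is /d/ (coronal), it takes -fa, giving *jetadfa*.
The plural form *jetadfa* — final sound /a/ (a vowel) → -nen → *jetadfanen*.
The final consonant of the definite form *jetadfanen* is /n/, which is voiced, so the accusative suffix is -aga, giving *jetadfanenaga*.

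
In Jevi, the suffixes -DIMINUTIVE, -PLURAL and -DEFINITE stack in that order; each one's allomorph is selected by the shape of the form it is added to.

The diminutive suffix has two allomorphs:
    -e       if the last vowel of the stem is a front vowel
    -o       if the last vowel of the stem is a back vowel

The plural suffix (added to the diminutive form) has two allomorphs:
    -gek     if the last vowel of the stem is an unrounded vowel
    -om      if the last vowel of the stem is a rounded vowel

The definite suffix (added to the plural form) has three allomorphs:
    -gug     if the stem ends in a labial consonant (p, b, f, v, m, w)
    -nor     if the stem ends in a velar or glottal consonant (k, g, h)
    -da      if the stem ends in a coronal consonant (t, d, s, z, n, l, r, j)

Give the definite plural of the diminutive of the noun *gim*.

Since the last vowel of *gim* is /i/ (a front vowel), it takes -e, giving *gime*.
The diminutive form *gime* — last vowel /e/ (an unrounded vowel) → -gek → *gimegek*.
The plural form *gimegek* — final consonant /k/ (velar/glottal) → -nor → *gimegeknor*.

gimegeknor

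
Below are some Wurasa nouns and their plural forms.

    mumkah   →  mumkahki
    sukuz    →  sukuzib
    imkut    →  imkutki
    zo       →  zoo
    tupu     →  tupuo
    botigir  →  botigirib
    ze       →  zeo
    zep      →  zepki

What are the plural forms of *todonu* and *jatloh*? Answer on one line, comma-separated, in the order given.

todonuo, jatlohki

The suffix is conditioned by the final sound: -ki when the stem ends in a voiceless consonant (*mumkah*, *imkut*, *zep*); -ib when the stem ends in a voiced consonant (*sukuz*, *botigir*); -o when the stem ends in a vowel (*zo*, *tupu*, *ze*).
*todonu*: final sound = /u/, a vowel → -o → *todonuo*.
*jatloh*: final sound = /h/, a voiceless consonant → -ki → *jatlohki*.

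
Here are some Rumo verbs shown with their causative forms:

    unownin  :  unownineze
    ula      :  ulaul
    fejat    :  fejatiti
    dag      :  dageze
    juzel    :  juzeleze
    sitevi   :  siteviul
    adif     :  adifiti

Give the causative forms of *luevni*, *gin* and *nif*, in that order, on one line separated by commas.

The pattern is voicing of the final sound: -iti when the stem ends in a voiceless consonant (*fejat*, *adif*); -eze when the stem ends in a voiced consonant (*unownin*, *dag*, *juzel*); -ul when the stem ends in a vowel (*ula*, *sitevi*).
*luevni* — final sound /i/ (a vowel) → -ul → *luevniul*.
The final sound of *gin* is /n/, which is a voiced consonant, so the suffix is -eze, giving *gineze*.
Since the final sound of *nif* is /f/ (a voiceless consonant), it takes -iti, giving *nifiti*.

luevniul, gineze, nifiti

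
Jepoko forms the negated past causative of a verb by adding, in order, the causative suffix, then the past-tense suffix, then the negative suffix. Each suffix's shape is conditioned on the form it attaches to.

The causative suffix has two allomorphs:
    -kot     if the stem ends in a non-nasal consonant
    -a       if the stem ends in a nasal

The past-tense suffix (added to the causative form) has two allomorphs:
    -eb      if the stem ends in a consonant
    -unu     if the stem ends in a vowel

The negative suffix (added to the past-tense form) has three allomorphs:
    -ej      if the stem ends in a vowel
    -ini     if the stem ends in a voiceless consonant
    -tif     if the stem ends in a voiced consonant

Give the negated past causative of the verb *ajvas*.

ajvaskotebtif

Since the final consonant of *ajvas* is /s/ (non-nasal), it takes -kot, giving *ajvaskot*.
The causative form *ajvaskot*: final sound = /t/, a consonant → -eb → *ajvaskoteb*.
The final sound of the past-tense form *ajvaskoteb* is /b/, which is a voiced consonant, so the negative suffix is -tif, giving *ajvaskotebtif*.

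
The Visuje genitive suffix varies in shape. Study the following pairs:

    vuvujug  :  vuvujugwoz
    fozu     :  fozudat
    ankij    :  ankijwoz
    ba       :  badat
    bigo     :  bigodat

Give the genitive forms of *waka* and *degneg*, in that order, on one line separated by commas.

The alternation tracks the final sound of the stem — -woz when the stem ends in a consonant (*vuvujug*, *ankij*); -dat when the stem ends in a vowel (*fozu*, *ba*, *bigo*).
The final sound of *waka* is /a/, which is a vowel, so the suffix is -dat, giving *wakadat*.
Since the final sound of *degneg* is /g/ (a consonant), it takes -woz, giving *degnegwoz*.

wakadat, degnegwoz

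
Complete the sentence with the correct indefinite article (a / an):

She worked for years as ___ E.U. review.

an

The indefinite article is chosen by the initial *sound* of the following word, not its spelling.
The initialism *E.U.* is read letter by letter; the first letter, E, is pronounced /iː/, which begins with a vowel sound.
So the article is *an*: She worked for years as an E.U. review.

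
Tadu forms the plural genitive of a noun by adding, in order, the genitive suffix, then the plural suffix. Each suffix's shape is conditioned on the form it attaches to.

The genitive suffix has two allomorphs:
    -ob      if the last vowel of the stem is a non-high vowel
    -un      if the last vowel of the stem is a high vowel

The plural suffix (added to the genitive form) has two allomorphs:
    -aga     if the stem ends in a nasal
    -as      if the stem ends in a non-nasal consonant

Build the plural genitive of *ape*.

apeobas

The last vowel of *ape* is /e/, which is a non-high vowel, so the genitive suffix is -ob, giving *apeob*.
The genitive form *apeob* — final consonant /b/ (non-nasal) → -as → *apeobas*.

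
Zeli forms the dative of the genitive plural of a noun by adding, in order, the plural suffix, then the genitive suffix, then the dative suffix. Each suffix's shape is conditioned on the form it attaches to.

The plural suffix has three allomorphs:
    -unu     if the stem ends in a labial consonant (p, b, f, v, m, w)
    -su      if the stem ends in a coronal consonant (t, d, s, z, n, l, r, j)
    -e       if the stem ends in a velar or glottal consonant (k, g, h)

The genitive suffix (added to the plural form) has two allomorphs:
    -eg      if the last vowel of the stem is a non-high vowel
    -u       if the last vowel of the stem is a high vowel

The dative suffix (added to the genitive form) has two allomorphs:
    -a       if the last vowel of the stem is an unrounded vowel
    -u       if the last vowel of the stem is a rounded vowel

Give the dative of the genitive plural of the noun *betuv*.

betuvunuuu

*betuv*: final consonant = /v/, labial → -unu → *betuvunu*.
The last vowel of the plural form *betuvunu* is /u/, which is a high vowel, so the genitive suffix is -u, giving *betuvunuu*.
The last vowel of the genitive form *betuvunuu* is /u/, which is a rounded vowel, so the dative suffix is -u, giving *betuvunuuu*.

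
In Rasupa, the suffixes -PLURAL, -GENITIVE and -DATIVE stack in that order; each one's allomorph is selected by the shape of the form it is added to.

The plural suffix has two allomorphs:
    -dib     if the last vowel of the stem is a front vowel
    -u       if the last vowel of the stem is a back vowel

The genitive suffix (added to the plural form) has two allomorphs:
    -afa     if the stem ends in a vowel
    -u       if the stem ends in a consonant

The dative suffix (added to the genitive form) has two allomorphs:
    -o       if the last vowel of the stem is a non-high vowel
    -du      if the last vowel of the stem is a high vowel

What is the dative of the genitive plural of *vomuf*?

vomufuafao

*vomuf* — last vowel /u/ (a back vowel) → -u → *vomufu*.
The final sound of the plural form *vomufu* is /u/, which is a vowel, so the genitive suffix is -afa, giving *vomufuafa*.
The genitive form *vomufuafa*: last vowel = /a/, a non-high vowel → -o → *vomufuafao*.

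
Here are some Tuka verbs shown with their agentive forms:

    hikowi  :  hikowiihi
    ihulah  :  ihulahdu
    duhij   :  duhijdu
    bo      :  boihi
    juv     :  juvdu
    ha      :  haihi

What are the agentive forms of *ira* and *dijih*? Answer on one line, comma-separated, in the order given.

The suffix is conditioned by the final sound: -du when the stem ends in a consonant (*ihulah*, *duhij*, *juv*); -ihi when the stem ends in a vowel (*hikowi*, *bo*, *ha*).
Since the final sound of *ira* is /a/ (a vowel), it takes -ihi, giving *iraihi*.
*dijih* — final sound /h/ (a consonant) → -du → *dijihdu*.

iraihi, dijihdu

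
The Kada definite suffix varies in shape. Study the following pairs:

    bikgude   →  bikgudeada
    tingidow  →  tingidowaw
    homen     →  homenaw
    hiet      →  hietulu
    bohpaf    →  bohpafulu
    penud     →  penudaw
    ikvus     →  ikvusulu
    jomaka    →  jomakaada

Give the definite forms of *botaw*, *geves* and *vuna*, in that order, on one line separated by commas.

botawaw, gevesulu, vunaada

The alternation tracks the final sound of the stem — -ulu when the stem ends in a voiceless consonant (*hiet*, *bohpaf*, *ikvus*); -aw when the stem ends in a voiced consonant (*tingidow*, *homen*, *penud*); -ada when the stem ends in a vowel (*bikgude*, *jomaka*).
*botaw* — final sound /w/ (a voiced consonant) → -aw → *botawaw*.
*geves*: final sound = /s/, a voiceless consonant → -ulu → *gevesulu*.
The final sound of *vuna* is /a/, which is a vowel, so the suffix is -ada, giving *vunaada*.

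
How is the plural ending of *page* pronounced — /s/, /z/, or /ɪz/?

The stem *page* ends in a sibilant (/s, z, ʃ, ʒ, tʃ, dʒ/).
The plural suffix surfaces as /ɪz/ after sibilants, /s/ after other voiceless consonants, and /z/ after other voiced sounds.
So the plural -s on *page* is pronounced /ɪz/.

/ɪz/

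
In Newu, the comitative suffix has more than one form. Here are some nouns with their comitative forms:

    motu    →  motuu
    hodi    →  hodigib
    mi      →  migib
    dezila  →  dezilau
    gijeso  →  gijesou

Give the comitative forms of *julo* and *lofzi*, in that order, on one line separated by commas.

julou, lofzigib

The suffix is conditioned by the last vowel: -gib when the last vowel of the stem is a front vowel (*hodi*, *mi*); -u when the last vowel of the stem is a back vowel (*motu*, *dezila*, *gijeso*).
*julo* — last vowel /o/ (a back vowel) → -u → *julou*.
*lofzi*: last vowel = /i/, a front vowel → -gib → *lofzigib*.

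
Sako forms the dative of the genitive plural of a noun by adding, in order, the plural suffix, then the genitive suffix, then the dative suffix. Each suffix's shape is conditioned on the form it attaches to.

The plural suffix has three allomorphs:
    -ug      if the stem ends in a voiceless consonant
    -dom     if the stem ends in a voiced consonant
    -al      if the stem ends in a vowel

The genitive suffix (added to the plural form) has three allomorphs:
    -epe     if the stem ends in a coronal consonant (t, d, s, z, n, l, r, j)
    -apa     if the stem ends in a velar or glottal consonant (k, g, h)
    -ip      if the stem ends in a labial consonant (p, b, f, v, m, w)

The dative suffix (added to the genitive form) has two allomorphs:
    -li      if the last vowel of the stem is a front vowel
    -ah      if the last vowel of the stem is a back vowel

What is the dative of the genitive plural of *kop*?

*kop*: final sound = /p/, a voiceless consonant → -ug → *kopug*.
The final consonant of the plural form *kopug* is /g/, which is velar/glottal, so the genitive suffix is -apa, giving *kopugapa*.
The last vowel of the genitive form *kopugapa* is /a/, which is a back vowel, so the dative suffix is -ah, giving *kopugapaah*.

kopugapaah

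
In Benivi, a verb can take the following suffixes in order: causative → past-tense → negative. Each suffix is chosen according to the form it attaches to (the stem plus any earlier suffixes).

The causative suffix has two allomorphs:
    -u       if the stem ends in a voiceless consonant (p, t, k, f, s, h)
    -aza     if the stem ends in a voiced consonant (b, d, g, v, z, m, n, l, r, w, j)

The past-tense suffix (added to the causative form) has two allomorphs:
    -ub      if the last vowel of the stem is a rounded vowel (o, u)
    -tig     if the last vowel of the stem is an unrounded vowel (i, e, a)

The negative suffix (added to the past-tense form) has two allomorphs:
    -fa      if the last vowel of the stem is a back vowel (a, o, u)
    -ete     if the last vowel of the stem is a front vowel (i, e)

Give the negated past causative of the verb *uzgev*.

*uzgev* — final consonant /v/ (voiced) → -aza → *uzgevaza*.
Since the last vowel of the causative form *uzgevaza* is /a/ (an unrounded vowel), it takes -tig, giving *uzgevazatig*.
The past-tense form *uzgevazatig*: last vowel = /i/, a front vowel → -ete → *uzgevazatigete*.

uzgevazatigete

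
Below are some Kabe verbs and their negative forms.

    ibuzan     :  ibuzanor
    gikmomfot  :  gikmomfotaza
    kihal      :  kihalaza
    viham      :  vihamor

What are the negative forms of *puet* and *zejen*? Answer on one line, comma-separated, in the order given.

puetaza, zejenor

The pattern is nasality of the final consonant: -or when the stem ends in a nasal (*ibuzan*, *viham*); -aza when the stem ends in a non-nasal consonant (*gikmomfot*, *kihal*).
*puet*: final consonant = /t/, non-nasal → -aza → *puetaza*.
The final consonant of *zejen* is /n/, which is a nasal, so the suffix is -or, giving *zejenor*.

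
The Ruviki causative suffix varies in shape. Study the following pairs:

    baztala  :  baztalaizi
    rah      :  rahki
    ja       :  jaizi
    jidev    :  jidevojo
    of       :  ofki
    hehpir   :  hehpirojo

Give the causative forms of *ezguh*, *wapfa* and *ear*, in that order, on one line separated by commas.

The alternation tracks the final sound of the stem — -ki when the stem ends in a voiceless consonant (*rah*, *of*); -ojo when the stem ends in a voiced consonant (*jidev*, *hehpir*); -izi when the stem ends in a vowel (*baztala*, *ja*).
*ezguh*: final sound = /h/, a voiceless consonant → -ki → *ezguhki*.
*wapfa*: final sound = /a/, a vowel → -izi → *wapfaizi*.
*ear* — final sound /r/ (a voiced consonant) → -ojo → *earojo*.

ezguhki, wapfaizi, earojo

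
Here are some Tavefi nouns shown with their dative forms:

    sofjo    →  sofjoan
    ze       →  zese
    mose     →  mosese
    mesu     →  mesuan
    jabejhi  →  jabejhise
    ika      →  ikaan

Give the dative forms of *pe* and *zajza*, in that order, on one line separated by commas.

pese, zajzaan

The suffix is conditioned by the last vowel: -se when the last vowel of the stem is a front vowel (*ze*, *mose*, *jabejhi*); -an when the last vowel of the stem is a back vowel (*sofjo*, *mesu*, *ika*).
*pe*: last vowel = /e/, a front vowel → -se → *pese*.
Since the last vowel of *zajza* is /a/ (a back vowel), it takes -an, giving *zajzaan*.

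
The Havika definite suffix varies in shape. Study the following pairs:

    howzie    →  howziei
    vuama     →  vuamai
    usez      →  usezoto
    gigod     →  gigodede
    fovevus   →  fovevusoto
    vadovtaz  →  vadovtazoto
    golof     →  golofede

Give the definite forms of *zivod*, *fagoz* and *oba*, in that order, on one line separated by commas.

The pattern is sibilance of the final sound: -oto when the stem ends in a sibilant (*usez*, *fovevus*, *vadovtaz*); -ede when the stem ends in a non-sibilant consonant (*gigod*, *golof*); -i when the stem ends in a vowel (*howzie*, *vuama*).
*zivod* — final sound /d/ (a non-sibilant consonant) → -ede → *zivodede*.
The final sound of *fagoz* is /z/, which is a sibilant, so the suffix is -oto, giving *fagozoto*.
Since the final sound of *oba* is /a/ (a vowel), it takes -i, giving *obai*.

zivodede, fagozoto, obai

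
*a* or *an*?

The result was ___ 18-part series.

The indefinite article is chosen by the initial *sound* of the following word, not its spelling.
The number *18* is spoken "eighteen", beginning with /ˌeɪˈtiːn/ — a vowel sound.
So the article is *an*: The result was an 18-part series.

an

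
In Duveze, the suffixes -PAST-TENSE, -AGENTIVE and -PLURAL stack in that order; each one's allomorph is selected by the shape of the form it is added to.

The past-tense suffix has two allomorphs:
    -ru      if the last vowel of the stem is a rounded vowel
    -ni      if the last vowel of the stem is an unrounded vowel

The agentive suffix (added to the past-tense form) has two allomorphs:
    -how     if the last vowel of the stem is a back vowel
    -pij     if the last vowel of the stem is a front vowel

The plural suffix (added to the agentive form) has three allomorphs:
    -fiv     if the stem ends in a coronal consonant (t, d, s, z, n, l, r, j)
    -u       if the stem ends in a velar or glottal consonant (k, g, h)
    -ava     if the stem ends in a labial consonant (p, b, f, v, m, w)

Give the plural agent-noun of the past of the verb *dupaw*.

Since the last vowel of *dupaw* is /a/ (an unrounded vowel), it takes -ni, giving *dupawni*.
The past-tense form *dupawni* — last vowel /i/ (a front vowel) → -pij → *dupawnipij*.
The final consonant of the agentive form *dupawnipij* is /j/, which is coronal, so the plural suffix is -fiv, giving *dupawnipijfiv*.

dupawnipijfiv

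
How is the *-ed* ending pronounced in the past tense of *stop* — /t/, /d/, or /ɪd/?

/t/

The stem *stop* ends in a voiceless consonant other than /t/.
The -ed suffix is realized as /ɪd/ after /t, d/; as /t/ after other voiceless consonants; and as /d/ after other voiced sounds.
So -ed on *stop* is pronounced /t/.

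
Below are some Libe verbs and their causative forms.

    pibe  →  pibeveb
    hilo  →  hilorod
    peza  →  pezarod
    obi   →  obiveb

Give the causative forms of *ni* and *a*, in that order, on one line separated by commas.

niveb, arod

Looking at the last vowel of each stem: -veb when the last vowel of the stem is a front vowel (*pibe*, *obi*); -rod when the last vowel of the stem is a back vowel (*hilo*, *peza*).
*ni* — last vowel /i/ (a front vowel) → -veb → *niveb*.
Since the last vowel of *a* is /a/ (a back vowel), it takes -rod, giving *arod*.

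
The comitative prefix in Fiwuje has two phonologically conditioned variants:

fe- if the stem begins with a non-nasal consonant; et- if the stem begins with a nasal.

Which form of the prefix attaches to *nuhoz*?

et-

*nuhoz* — first consonant /n/ (a nasal) → et-.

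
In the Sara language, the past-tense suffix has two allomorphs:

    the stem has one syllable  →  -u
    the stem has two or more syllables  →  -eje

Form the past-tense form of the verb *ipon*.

iponeje

*ipon* (2 syllables) → -eje → *iponeje*.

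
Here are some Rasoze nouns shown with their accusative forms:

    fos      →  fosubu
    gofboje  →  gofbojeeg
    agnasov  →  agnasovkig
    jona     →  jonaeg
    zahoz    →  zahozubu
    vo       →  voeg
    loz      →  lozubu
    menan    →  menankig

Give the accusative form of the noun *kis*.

The suffix is conditioned by the final sound: -ubu when the stem ends in a sibilant (*fos*, *zahoz*, *loz*); -kig when the stem ends in a non-sibilant consonant (*agnasov*, *menan*); -eg when the stem ends in a vowel (*gofboje*, *jona*, *vo*).
The final sound of *kis* is /s/, which is a sibilant, so the suffix is -ubu, giving *kisubu*.

kisubu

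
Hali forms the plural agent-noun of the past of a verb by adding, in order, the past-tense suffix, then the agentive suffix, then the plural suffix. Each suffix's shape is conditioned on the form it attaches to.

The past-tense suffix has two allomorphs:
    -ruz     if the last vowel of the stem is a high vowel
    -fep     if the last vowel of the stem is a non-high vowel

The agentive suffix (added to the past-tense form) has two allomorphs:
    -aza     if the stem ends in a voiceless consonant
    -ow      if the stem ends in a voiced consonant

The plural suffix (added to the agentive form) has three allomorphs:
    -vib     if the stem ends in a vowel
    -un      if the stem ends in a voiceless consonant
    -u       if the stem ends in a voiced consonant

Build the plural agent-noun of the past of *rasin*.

*rasin* — last vowel /i/ (a high vowel) → -ruz → *rasinruz*.
The final consonant of the past-tense form *rasinruz* is /z/, which is voiced, so the agentive suffix is -ow, giving *rasinruzow*.
The agentive form *rasinruzow*: final sound = /w/, a voiced consonant → -u → *rasinruzowu*.

rasinruzowu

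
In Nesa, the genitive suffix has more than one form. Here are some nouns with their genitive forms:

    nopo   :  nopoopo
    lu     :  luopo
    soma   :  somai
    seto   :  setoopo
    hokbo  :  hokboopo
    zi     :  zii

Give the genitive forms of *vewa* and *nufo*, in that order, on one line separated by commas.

vewai, nufoopo

The pattern is rounding harmony: -opo when the last vowel of the stem is a rounded vowel (*nopo*, *lu*, *seto*, *hokbo*); -i when the last vowel of the stem is an unrounded vowel (*soma*, *zi*).
*vewa* — last vowel /a/ (an unrounded vowel) → -i → *vewai*.
The last vowel of *nufo* is /o/, which is a rounded vowel, so the suffix is -opo, giving *nufoopo*.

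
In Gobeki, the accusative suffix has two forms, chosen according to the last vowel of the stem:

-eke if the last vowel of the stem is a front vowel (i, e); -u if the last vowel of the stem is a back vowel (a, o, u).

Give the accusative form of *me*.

meeke

*me* — last vowel /e/ (a front vowel) → -eke → *meeke*.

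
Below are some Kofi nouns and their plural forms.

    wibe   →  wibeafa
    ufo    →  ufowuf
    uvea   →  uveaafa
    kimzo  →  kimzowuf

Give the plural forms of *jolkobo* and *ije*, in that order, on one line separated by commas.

Looking at the last vowel of each stem: -wuf when the last vowel of the stem is a rounded vowel (*ufo*, *kimzo*); -afa when the last vowel of the stem is an unrounded vowel (*wibe*, *uvea*).
*jolkobo*: last vowel = /o/, a rounded vowel → -wuf → *jolkobowuf*.
*ije* — last vowel /e/ (an unrounded vowel) → -afa → *ijeafa*.

jolkobowuf, ijeafa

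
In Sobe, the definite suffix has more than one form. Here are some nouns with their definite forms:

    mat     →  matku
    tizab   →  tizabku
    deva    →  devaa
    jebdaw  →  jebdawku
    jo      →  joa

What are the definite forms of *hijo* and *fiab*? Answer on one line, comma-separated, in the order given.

The alternation tracks the final sound of the stem — -ku when the stem ends in a consonant (*mat*, *tizab*, *jebdaw*); -a when the stem ends in a vowel (*deva*, *jo*).
*hijo* — final sound /o/ (a vowel) → -a → *hijoa*.
Since the final sound of *fiab* is /b/ (a consonant), it takes -ku, giving *fiabku*.

hijoa, fiabku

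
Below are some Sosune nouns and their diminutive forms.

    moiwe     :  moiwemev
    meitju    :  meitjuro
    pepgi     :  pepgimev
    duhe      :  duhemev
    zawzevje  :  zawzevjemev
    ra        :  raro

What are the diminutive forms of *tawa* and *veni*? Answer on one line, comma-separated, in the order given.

tawaro, venimev

The suffix is conditioned by the last vowel: -mev when the last vowel of the stem is a front vowel (*moiwe*, *pepgi*, *duhe*, *zawzevje*); -ro when the last vowel of the stem is a back vowel (*meitju*, *ra*).
Since the last vowel of *tawa* is /a/ (a back vowel), it takes -ro, giving *tawaro*.
*veni*: last vowel = /i/, a front vowel → -mev → *venimev*.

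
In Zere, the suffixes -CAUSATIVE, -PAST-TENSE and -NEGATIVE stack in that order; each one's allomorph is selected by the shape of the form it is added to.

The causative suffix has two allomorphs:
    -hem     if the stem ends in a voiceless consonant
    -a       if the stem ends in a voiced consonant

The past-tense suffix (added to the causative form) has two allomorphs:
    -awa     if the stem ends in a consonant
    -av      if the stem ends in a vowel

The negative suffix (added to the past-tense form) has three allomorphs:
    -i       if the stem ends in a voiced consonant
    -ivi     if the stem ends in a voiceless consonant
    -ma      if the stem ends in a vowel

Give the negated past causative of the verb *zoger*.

zogeraavi

The final consonant of *zoger* is /r/, which is voiced, so the causative suffix is -a, giving *zogera*.
The causative form *zogera* — final sound /a/ (a vowel) → -av → *zogeraav*.
The final sound of the past-tense form *zogeraav* is /v/, which is a voiced consonant, so the negative suffix is -i, giving *zogeraavi*.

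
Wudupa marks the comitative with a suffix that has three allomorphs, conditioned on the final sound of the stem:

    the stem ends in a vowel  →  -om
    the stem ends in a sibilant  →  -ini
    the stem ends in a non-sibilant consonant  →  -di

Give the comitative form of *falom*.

falomdi

*falom*: final sound = /m/, a non-sibilant consonant → -di → *falomdi*.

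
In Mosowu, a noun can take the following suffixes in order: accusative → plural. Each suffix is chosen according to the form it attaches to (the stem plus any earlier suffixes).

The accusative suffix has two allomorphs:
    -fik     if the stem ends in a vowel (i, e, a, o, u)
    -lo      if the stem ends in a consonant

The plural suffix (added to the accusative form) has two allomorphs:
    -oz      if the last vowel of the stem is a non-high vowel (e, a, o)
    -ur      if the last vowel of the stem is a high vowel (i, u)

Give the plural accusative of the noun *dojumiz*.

The final sound of *dojumiz* is /z/, which is a consonant, so the accusative suffix is -lo, giving *dojumizlo*.
The accusative form *dojumizlo* — last vowel /o/ (a non-high vowel) → -oz → *dojumizlooz*.

dojumizlooz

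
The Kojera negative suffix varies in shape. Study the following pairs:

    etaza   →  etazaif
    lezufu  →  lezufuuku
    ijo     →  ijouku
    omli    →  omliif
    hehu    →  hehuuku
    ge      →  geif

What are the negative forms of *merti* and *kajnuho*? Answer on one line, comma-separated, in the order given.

Looking at the last vowel of each stem: -uku when the last vowel of the stem is a rounded vowel (*lezufu*, *ijo*, *hehu*); -if when the last vowel of the stem is an unrounded vowel (*etaza*, *omli*, *ge*).
*merti* — last vowel /i/ (an unrounded vowel) → -if → *mertiif*.
*kajnuho* — last vowel /o/ (a rounded vowel) → -uku → *kajnuhouku*.

mertiif, kajnuhouku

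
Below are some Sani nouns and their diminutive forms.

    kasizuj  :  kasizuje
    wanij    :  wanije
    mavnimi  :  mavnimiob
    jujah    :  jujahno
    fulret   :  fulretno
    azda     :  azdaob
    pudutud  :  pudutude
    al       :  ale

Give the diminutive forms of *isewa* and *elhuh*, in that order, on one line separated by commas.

isewaob, elhuhno

Looking at the final sound of each stem: -no when the stem ends in a voiceless consonant (*jujah*, *fulret*); -e when the stem ends in a voiced consonant (*kasizuj*, *wanij*, *pudutud*, *al*); -ob when the stem ends in a vowel (*mavnimi*, *azda*).
*isewa*: final sound = /a/, a vowel → -ob → *isewaob*.
Since the final sound of *elhuh* is /h/ (a voiceless consonant), it takes -no, giving *elhuhno*.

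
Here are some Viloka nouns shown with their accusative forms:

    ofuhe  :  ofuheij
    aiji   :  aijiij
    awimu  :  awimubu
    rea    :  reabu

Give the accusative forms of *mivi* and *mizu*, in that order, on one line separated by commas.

miviij, mizubu

Looking at the last vowel of each stem: -ij when the last vowel of the stem is a front vowel (*ofuhe*, *aiji*); -bu when the last vowel of the stem is a back vowel (*awimu*, *rea*).
*mivi* — last vowel /i/ (a front vowel) → -ij → *miviij*.
Since the last vowel of *mizu* is /u/ (a back vowel), it takes -bu, giving *mizubu*.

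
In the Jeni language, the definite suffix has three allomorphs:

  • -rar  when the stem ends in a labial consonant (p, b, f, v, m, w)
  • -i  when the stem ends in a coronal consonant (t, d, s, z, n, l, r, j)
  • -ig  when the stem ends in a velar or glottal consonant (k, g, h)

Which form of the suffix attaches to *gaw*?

-rar

The final consonant of *gaw* is /w/, which is labial, so the suffix is -rar.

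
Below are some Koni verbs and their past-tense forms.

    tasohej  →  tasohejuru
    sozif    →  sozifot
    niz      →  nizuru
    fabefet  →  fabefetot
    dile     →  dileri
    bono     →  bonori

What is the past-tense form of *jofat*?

jofatot

The alternation tracks the final sound of the stem — -ot when the stem ends in a voiceless consonant (*sozif*, *fabefet*); -uru when the stem ends in a voiced consonant (*tasohej*, *niz*); -ri when the stem ends in a vowel (*dile*, *bono*).
*jofat* — final sound /t/ (a voiceless consonant) → -ot → *jofatot*.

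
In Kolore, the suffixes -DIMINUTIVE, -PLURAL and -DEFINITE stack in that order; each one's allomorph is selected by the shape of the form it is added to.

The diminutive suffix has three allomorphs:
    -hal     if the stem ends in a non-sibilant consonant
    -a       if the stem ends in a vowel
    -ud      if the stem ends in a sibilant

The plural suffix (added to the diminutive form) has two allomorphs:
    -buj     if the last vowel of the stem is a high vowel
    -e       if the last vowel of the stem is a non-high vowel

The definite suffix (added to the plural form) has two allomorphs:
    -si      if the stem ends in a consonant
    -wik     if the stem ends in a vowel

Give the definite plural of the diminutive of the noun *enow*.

*enow*: final sound = /w/, a non-sibilant consonant → -hal → *enowhal*.
Since the last vowel of the diminutive form *enowhal* is /a/ (a non-high vowel), it takes -e, giving *enowhale*.
The final sound of the plural form *enowhale* is /e/, which is a vowel, so the definite suffix is -wik, giving *enowhalewik*.

enowhalewik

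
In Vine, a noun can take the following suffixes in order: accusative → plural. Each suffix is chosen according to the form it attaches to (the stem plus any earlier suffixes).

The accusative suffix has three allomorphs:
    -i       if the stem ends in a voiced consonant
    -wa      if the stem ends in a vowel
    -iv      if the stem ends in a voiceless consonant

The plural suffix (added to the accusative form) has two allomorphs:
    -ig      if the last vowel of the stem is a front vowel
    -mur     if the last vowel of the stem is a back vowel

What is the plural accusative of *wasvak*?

wasvakivig

*wasvak* — final sound /k/ (a voiceless consonant) → -iv → *wasvakiv*.
The accusative form *wasvakiv*: last vowel = /i/, a front vowel → -ig → *wasvakivig*.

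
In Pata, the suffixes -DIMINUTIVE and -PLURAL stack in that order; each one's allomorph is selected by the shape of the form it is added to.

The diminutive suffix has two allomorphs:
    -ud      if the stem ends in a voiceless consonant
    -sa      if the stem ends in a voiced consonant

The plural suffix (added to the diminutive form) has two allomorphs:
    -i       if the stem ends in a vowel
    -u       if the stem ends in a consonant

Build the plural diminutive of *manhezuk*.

manhezukudu

*manhezuk* — final consonant /k/ (voiceless) → -ud → *manhezukud*.
Since the final sound of the diminutive form *manhezukud* is /d/ (a consonant), it takes -u, giving *manhezukudu*.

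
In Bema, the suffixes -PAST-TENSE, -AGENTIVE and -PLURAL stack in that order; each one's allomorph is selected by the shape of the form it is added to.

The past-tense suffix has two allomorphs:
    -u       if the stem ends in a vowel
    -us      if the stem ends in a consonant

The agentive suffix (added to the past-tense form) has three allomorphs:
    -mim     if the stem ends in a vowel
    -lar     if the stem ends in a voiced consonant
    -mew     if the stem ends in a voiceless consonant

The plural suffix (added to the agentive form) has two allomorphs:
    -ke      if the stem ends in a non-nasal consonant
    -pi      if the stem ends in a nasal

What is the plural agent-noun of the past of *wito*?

*wito*: final sound = /o/, a vowel → -u → *witou*.
The final sound of the past-tense form *witou* is /u/, which is a vowel, so the agentive suffix is -mim, giving *witoumim*.
The agentive form *witoumim* — final consonant /m/ (a nasal) → -pi → *witoumimpi*.

witoumimpi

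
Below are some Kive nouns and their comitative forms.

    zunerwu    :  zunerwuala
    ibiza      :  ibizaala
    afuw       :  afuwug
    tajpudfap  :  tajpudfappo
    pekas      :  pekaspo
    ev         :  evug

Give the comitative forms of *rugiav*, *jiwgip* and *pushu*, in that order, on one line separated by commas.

The suffix is conditioned by the final sound: -po when the stem ends in a voiceless consonant (*tajpudfap*, *pekas*); -ug when the stem ends in a voiced consonant (*afuw*, *ev*); -ala when the stem ends in a vowel (*zunerwu*, *ibiza*).
Since the final sound of *rugiav* is /v/ (a voiced consonant), it takes -ug, giving *rugiavug*.
Since the final sound of *jiwgip* is /p/ (a voiceless consonant), it takes -po, giving *jiwgippo*.
The final sound of *pushu* is /u/, which is a vowel, so the suffix is -ala, giving *pushuala*.

rugiavug, jiwgippo, pushuala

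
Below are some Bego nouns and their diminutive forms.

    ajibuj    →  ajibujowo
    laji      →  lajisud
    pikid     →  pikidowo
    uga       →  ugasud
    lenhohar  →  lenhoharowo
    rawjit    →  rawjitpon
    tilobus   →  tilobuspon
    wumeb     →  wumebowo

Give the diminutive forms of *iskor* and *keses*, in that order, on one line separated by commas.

The suffix is conditioned by the final sound: -pon when the stem ends in a voiceless consonant (*rawjit*, *tilobus*); -owo when the stem ends in a voiced consonant (*ajibuj*, *pikid*, *lenhohar*, *wumeb*); -sud when the stem ends in a vowel (*laji*, *uga*).
The final sound of *iskor* is /r/, which is a voiced consonant, so the suffix is -owo, giving *iskorowo*.
Since the final sound of *keses* is /s/ (a voiceless consonant), it takes -pon, giving *kesespon*.

iskorowo, kesespon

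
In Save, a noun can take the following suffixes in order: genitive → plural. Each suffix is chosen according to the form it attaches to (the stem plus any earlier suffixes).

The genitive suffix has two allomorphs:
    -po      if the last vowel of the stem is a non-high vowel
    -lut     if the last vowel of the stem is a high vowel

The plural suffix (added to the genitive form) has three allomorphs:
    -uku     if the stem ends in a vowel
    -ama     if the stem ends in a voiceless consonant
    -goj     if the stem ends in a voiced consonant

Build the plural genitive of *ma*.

mapouku

Since the last vowel of *ma* is /a/ (a non-high vowel), it takes -po, giving *mapo*.
The genitive form *mapo*: final sound = /o/, a vowel → -uku → *mapouku*.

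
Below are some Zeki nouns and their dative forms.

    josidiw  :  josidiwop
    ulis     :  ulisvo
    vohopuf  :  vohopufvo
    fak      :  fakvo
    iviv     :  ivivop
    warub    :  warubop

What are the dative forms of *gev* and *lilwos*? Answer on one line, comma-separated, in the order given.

gevop, lilwosvo

The alternation tracks the final consonant of the stem — -vo when the stem ends in a voiceless consonant (*ulis*, *vohopuf*, *fak*); -op when the stem ends in a voiced consonant (*josidiw*, *iviv*, *warub*).
The final consonant of *gev* is /v/, which is voiced, so the suffix is -op, giving *gevop*.
The final consonant of *lilwos* is /s/, which is voiceless, so the suffix is -vo, giving *lilwosvo*.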